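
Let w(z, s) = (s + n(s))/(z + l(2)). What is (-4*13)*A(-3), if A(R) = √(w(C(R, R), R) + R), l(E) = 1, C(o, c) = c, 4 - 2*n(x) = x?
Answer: -26*I*√13 ≈ -93.744*I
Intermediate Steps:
n(x) = 2 - x/2
w(z, s) = (2 + s/2)/(1 + z) (w(z, s) = (s + (2 - s/2))/(z + 1) = (2 + s/2)/(1 + z))
A(R) = √(R + (4 + R)/(2*(1 + R))) (A(R) = √((4 + R)/(2*(1 + R)) + R) = √(R + (4 + R)/(2*(1 + R))))
(-4*13)*A(-3) = (-4*13)*√(-3 + (2 + (½)*(-3))/(1 - 3)) = -52*√(-3 + (2 - 3/2)/(-2)) = -52*√(-3 - ½*½) = -52*√(-3 - ¼) = -26*I*√13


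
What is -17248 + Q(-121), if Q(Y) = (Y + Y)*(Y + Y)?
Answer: 41316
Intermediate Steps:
Q(Y) = 4*Y**2 (Q(Y) = (2*Y)*(2*Y) = 4*Y**2)
-17248 + Q(-121) = -17248 + 4*(-121)**2 = -17248 + 4*14641 = -17248 + 58564 = 41316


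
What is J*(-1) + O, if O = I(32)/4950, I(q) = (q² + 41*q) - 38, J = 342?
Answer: -281767/825 ≈ -341.54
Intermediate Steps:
I(q) = -38 + q² + 41*q
O = 383/825 (O = (-38 + 32² + 41*32)/4950 = (-38 + 1024 + 1312)*(1/4950) = 2298*(1/4950) = 383/825 ≈ 0.46424)
J*(-1) + O = 342*(-1) + 383/825 = -342 + 383/825 = -281767/825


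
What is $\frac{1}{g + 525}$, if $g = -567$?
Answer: $- \frac{1}{42} \approx -0.02381$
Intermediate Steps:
$\frac{1}{g + 525} = \frac{1}{-567 + 525} = \frac{1}{-42} = - \frac{1}{42}$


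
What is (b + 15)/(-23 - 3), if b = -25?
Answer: 5/13 ≈ 0.38462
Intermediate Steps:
(b + 15)/(-23 - 3) = (-25 + 15)/(-23 - 3) = -10/(-26) = -1/26*(-10) = 5/13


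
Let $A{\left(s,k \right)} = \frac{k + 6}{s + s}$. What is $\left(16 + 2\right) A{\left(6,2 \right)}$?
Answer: $12$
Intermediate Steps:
$A{\left(s,k \right)} = \frac{6 + k}{2 s}$
$\left(16 + 2\right) A{\left(6,2 \right)} = \left(16 + 2\right) \frac{6 + 2}{2 \cdot 6} = 18 \cdot \frac{1}{2} \cdot \frac{1}{6} \cdot 8 = 18 \cdot \frac{2}{3} = 12$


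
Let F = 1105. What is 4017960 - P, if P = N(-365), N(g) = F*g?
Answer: 4421285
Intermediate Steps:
N(g) = 1105*g
P = -403325 (P = 1105*(-365) = -403325)
4017960 - P = 4017960 - 1*(-403325) = 4017960 + 403325 = 4421285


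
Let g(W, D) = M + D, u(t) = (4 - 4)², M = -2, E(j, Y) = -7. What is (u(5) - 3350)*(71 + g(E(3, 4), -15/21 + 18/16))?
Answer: -6510725/28 ≈ -2.3253e+5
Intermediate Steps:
u(t) = 0 (u(t) = 0² = 0)
g(W, D) = -2 + D
(u(5) - 3350)*(71 + g(E(3, 4), -15/21 + 18/16)) = (0 - 3350)*(71 + (-2 + (-15/21 + 18/16))) = -3350*(71 + (-2 + (-15*1/21 + 18*(1/16)))) = -3350*(71 + (-2 + (-5/7 + 9/8))) = -3350*(71 + (-2 + 23/56)) = -3350*(71 - 89/56) = -3350*3887/56 = -6510725/28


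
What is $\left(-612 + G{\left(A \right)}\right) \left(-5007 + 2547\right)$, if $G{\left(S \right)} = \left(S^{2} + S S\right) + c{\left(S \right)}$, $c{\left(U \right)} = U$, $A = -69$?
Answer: $-21748860$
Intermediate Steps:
$G{\left(S \right)} = S + 2 S^{2}$ ($G{\left(S \right)} = \left(S^{2} + S S\right) + S = \left(S^{2} + S^{2}\right) + S = 2 S^{2} + S = S + 2 S^{2}$)
$\left(-612 + G{\left(A \right)}\right) \left(-5007 + 2547\right) = \left(-612 - 69 \left(1 + 2 \left(-69\right)\right)\right) \left(-5007 + 2547\right) = \left(-612 - 69 \left(1 - 138\right)\right) \left(-2460\right) = \left(-612 - -9453\right) \left(-2460\right) = \left(-612 + 9453\right) \left(-2460\right) = 8841 \left(-2460\right) = -21748860$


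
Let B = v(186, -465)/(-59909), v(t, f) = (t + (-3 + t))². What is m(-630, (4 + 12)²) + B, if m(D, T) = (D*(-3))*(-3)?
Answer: -339820191/59909 ≈ -5672.3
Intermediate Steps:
v(t, f) = (-3 + 2*t)²
B = -136161/59909 (B = (-3 + 2*186)²/(-59909) = (-3 + 372)²*(-1/59909) = 369²*(-1/59909) = 136161*(-1/59909) = -136161/59909 ≈ -2.2728)
m(D, T) = 9*D (m(D, T) = -3*D*(-3) = 9*D)
m(-630, (4 + 12)²) + B = 9*(-630) - 136161/59909 = -5670 - 136161/59909 = -339820191/59909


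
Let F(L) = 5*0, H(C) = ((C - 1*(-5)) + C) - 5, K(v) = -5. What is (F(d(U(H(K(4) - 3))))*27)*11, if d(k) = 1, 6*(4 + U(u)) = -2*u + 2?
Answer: 0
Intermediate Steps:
H(C) = 2*C (H(C) = ((C + 5) + C) - 5 = ((5 + C) + C) - 5 = (5 + 2*C) - 5 = 2*C)
U(u) = -11/3 - u/3 (U(u) = -4 + (-2*u + 2)/6 = -4 + (2 - 2*u)/6 = -4 + (1/3 - u/3) = -11/3 - u/3)
F(L) = 0
(F(d(U(H(K(4) - 3))))*27)*11 = (0*27)*11 = 0*11 = 0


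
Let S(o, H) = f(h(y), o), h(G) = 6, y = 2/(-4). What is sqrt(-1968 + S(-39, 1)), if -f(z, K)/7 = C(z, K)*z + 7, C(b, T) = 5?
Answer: I*sqrt(2227) ≈ 47.191*I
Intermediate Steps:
y = -1/2 (y = 2*(-1/4) = -1/2 ≈ -0.50000)
f(z, K) = -49 - 35*z (f(z, K) = -7*(5*z + 7) = -7*(7 + 5*z) = -49 - 35*z)
S(o, H) = -259 (S(o, H) = -49 - 35*6 = -49 - 210 = -259)
sqrt(-1968 + S(-39, 1)) = sqrt(-1968 - 259) = sqrt(-2227) = I*sqrt(2227)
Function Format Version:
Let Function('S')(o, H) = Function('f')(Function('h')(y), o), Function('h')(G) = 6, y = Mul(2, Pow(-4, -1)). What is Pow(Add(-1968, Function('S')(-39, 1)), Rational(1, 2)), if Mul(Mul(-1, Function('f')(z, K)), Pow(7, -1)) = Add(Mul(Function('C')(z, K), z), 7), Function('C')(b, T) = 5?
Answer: Mul(I, Pow(2227, Rational(1, 2))) ≈ Mul(47.191, I)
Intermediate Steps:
y = Rational(-1, 2) (y = Mul(2, Rational(-1, 4)) = Rational(-1, 2) ≈ -0.50000)
Function('f')(z, K) = Add(-49, Mul(-35, z)) (Function('f')(z, K) = Mul(-7, Add(Mul(5, z), 7)) = Mul(-7, Add(7, Mul(5, z))) = Add(-49, Mul(-35, z)))
Function('S')(o, H) = -259 (Function('S')(o, H) = Add(-49, Mul(-35, 6)) = Add(-49, -210) = -259)
Pow(Add(-1968, Function('S')(-39, 1)), Rational(1, 2)) = Pow(Add(-1968, -259), Rational(1, 2)) = Pow(-2227, Rational(1, 2)) = Mul(I, Pow(2227, Rational(1, 2)))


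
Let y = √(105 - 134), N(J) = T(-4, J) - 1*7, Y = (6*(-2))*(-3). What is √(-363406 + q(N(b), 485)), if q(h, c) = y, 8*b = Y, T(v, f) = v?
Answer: √(-363406 + I*√29) ≈ 0.004 + 602.83*I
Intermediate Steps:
Y = 36 (Y = -12*(-3) = 36)
b = 9/2 (b = (⅛)*36 = 9/2 ≈ 4.5000)
N(J) = -11 (N(J) = -4 - 1*7 = -4 - 7 = -11)
y = I*√29 (y = √(-29) = I*√29 ≈ 5.3852*I)
q(h, c) = I*√29
√(-363406 + q(N(b), 485)) = √(-363406 + I*√29)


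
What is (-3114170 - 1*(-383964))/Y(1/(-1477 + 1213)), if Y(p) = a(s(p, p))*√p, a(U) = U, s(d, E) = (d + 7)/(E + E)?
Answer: -10920824*I*√66/1847 ≈ -48035.0*I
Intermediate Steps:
s(d, E) = (7 + d)/(2*E) (s(d, E) = (7 + d)/((2*E)) = (7 + d)*(1/(2*E)) = (7 + d)/(2*E))
Y(p) = (7 + p)/(2*√p) (Y(p) = ((7 + p)/(2*p))*√p = (7 + p)/(2*√p))
(-3114170 - 1*(-383964))/Y(1/(-1477 + 1213)) = (-3114170 - 1*(-383964))/(((7 + 1/(-1477 + 1213))/(2*√(1/(-1477 + 1213))))) = (-3114170 + 383964)/(((7 + 1/(-264))/(2*√(1/(-264))))) = -2730206*I*√66/(66*(7 - 1/264)) = -2730206*4*I*√66/1847 = -10920824*I*√66/1847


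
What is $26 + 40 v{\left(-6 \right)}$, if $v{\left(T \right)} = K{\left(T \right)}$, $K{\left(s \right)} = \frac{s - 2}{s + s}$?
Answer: $\frac{158}{3} \approx 52.667$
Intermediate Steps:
$K{\left(s \right)} = \frac{-2 + s}{2 s}$
$v{\left(T \right)} = \frac{-2 + T}{2 T}$
$26 + 40 v{\left(-6 \right)} = 26 + 40 \frac{-2 - 6}{2 \left(-6\right)} = 26 + 40 \cdot \frac{1}{2} \left(- \frac{1}{6}\right) \left(-8\right) = 26 + 40 \cdot \frac{2}{3} = 26 + \frac{80}{3} = \frac{158}{3}$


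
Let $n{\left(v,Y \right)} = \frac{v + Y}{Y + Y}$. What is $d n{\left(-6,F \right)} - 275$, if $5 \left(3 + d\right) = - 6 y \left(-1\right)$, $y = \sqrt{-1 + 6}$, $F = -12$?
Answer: $- \frac{1109}{4} + \frac{9 \sqrt{5}}{10} \approx -275.24$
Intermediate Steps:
$y = \sqrt{5} \approx 2.2361$
$n{\left(v,Y \right)} = \frac{Y + v}{2 Y}$
$d = -3 + \frac{6 \sqrt{5}}{5}$ ($d = -3 + \frac{- 6 \sqrt{5} \left(-1\right)}{5} = -3 + \frac{6 \sqrt{5}}{5} \approx -0.31672$)
$d n{\left(-6,F \right)} - 275 = \left(-3 + \frac{6 \sqrt{5}}{5}\right) \frac{-12 - 6}{2 \left(-12\right)} - 275 = \left(-3 + \frac{6 \sqrt{5}}{5}\right) \frac{1}{2} \left(- \frac{1}{12}\right) \left(-18\right) - 275 = \left(-3 + \frac{6 \sqrt{5}}{5}\right) \frac{3}{4} - 275 = \left(- \frac{9}{4} + \frac{9 \sqrt{5}}{10}\right) - 275 = - \frac{1109}{4} + \frac{9 \sqrt{5}}{10}$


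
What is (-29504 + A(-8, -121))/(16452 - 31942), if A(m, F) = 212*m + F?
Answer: 31321/15490 ≈ 2.0220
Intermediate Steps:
A(m, F) = F + 212*m
(-29504 + A(-8, -121))/(16452 - 31942) = (-29504 + (-121 + 212*(-8)))/(16452 - 31942) = (-29504 + (-121 - 1696))/(-15490) = (-29504 - 1817)*(-1/15490) = -31321*(-1/15490) = 31321/15490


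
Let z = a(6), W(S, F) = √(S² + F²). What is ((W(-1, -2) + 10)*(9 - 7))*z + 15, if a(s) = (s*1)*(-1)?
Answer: -105 - 12*√5 ≈ -131.83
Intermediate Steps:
W(S, F) = √(F² + S²)
a(s) = -s (a(s) = s*(-1) = -s)
z = -6 (z = -1*6 = -6)
((W(-1, -2) + 10)*(9 - 7))*z + 15 = ((√((-2)² + (-1)²) + 10)*(9 - 7))*(-6) + 15 = ((√(4 + 1) + 10)*2)*(-6) + 15 = ((√5 + 10)*2)*(-6) + 15 = ((10 + √5)*2)*(-6) + 15 = (20 + 2*√5)*(-6) + 15 = (-120 - 12*√5) + 15 = -105 - 12*√5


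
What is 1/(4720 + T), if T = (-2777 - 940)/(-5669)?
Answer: 5669/26761397 ≈ 0.00021183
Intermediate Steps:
T = 3717/5669 (T = -3717*(-1/5669) = 3717/5669 ≈ 0.65567)
1/(4720 + T) = 1/(4720 + 3717/5669) = 1/(26761397/5669) = 5669/26761397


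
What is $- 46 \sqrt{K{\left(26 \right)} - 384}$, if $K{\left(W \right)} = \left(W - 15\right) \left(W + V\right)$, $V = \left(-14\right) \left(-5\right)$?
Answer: $- 184 \sqrt{42} \approx -1192.5$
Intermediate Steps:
$V = 70$
$K{\left(W \right)} = \left(-15 + W\right) \left(70 + W\right)$ ($K{\left(W \right)} = \left(W - 15\right) \left(W + 70\right) = \left(-15 + W\right) \left(70 + W\right)$)
$- 46 \sqrt{K{\left(26 \right)} - 384} = - 46 \sqrt{\left(-1050 + 26^{2} + 55 \cdot 26\right) - 384} = - 46 \sqrt{\left(-1050 + 676 + 1430\right) - 384} = - 46 \sqrt{1056 - 384} = - 46 \sqrt{672} = - 46 \cdot 4 \sqrt{42} = - 184 \sqrt{42}$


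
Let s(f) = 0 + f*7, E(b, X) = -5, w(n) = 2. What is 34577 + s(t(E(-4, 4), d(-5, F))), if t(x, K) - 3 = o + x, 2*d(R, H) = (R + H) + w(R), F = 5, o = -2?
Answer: 34549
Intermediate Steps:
d(R, H) = 1 + H/2 + R/2 (d(R, H) = ((R + H) + 2)/2 = ((H + R) + 2)/2 = (2 + H + R)/2 = 1 + H/2 + R/2)
t(x, K) = 1 + x (t(x, K) = 3 + (-2 + x) = 1 + x)
s(f) = 7*f (s(f) = 0 + 7*f = 7*f)
34577 + s(t(E(-4, 4), d(-5, F))) = 34577 + 7*(1 - 5) = 34577 + 7*(-4) = 34577 - 28 = 34549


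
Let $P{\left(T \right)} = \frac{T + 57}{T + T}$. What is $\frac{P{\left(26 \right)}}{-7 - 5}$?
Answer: $- \frac{83}{624} \approx -0.13301$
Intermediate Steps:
$P{\left(T \right)} = \frac{57 + T}{2 T}$
$\frac{P{\left(26 \right)}}{-7 - 5} = \frac{\frac{1}{2} \cdot \frac{1}{26} \left(57 + 26\right)}{-7 - 5} = \frac{\frac{1}{2} \cdot \frac{1}{26} \cdot 83}{-12} = \left(- \frac{1}{12}\right) \frac{83}{52} = - \frac{83}{624}$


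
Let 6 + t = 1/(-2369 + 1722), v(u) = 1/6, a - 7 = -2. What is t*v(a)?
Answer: -3883/3882 ≈ -1.0003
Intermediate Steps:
a = 5 (a = 7 - 2 = 5)
v(u) = 1/6
t = -3883/647 (t = -6 + 1/(-2369 + 1722) = -6 + 1/(-647) = -6 - 1/647 = -3883/647 ≈ -6.0015)
t*v(a) = -3883/647*1/6 = -3883/3882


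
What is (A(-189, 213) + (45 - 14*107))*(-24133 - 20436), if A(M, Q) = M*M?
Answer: -1527290492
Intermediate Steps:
A(M, Q) = M**2
(A(-189, 213) + (45 - 14*107))*(-24133 - 20436) = ((-189)**2 + (45 - 14*107))*(-24133 - 20436) = (35721 + (45 - 1498))*(-44569) = (35721 - 1453)*(-44569) = 34268*(-44569) = -1527290492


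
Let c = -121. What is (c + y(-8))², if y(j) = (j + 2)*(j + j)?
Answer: 625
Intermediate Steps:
y(j) = 2*j*(2 + j) (y(j) = (2 + j)*(2*j) = 2*j*(2 + j))
(c + y(-8))² = (-121 + 2*(-8)*(2 - 8))² = (-121 + 2*(-8)*(-6))² = (-121 + 96)² = (-25)² = 625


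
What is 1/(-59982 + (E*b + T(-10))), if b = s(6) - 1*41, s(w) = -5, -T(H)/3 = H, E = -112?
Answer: -1/54800 ≈ -1.8248e-5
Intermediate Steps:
T(H) = -3*H
b = -46 (b = -5 - 1*41 = -5 - 41 = -46)
1/(-59982 + (E*b + T(-10))) = 1/(-59982 + (-112*(-46) - 3*(-10))) = 1/(-59982 + (5152 + 30)) = 1/(-59982 + 5182) = 1/(-54800) = -1/54800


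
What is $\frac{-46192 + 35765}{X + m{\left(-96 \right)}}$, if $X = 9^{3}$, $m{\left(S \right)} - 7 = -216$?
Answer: $- \frac{10427}{520} \approx -20.052$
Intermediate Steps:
$m{\left(S \right)} = -209$ ($m{\left(S \right)} = 7 - 216 = -209$)
$X = 729$
$\frac{-46192 + 35765}{X + m{\left(-96 \right)}} = \frac{-46192 + 35765}{729 - 209} = - \frac{10427}{520}$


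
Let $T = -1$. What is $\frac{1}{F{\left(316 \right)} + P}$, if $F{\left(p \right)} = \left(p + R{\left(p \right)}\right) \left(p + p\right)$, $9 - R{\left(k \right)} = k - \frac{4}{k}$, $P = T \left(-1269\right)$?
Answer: $\frac{1}{6965} \approx 0.00014358$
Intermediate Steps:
$P = 1269$ ($P = \left(-1\right) \left(-1269\right) = 1269$)
$R{\left(k \right)} = 9 - k + \frac{4}{k}$ ($R{\left(k \right)} = 9 - \left(k - \frac{4}{k}\right) = 9 - k + \frac{4}{k}$)
$F{\left(p \right)} = 2 p \left(9 + \frac{4}{p}\right)$ ($F{\left(p \right)} = \left(p + \left(9 - p + \frac{4}{p}\right)\right) \left(p + p\right) = \left(9 + \frac{4}{p}\right) 2 p = 2 p \left(9 + \frac{4}{p}\right)$)
$\frac{1}{F{\left(316 \right)} + P} = \frac{1}{\left(8 + 18 \cdot 316\right) + 1269} = \frac{1}{\left(8 + 5688\right) + 1269} = \frac{1}{5696 + 1269} = \frac{1}{6965}$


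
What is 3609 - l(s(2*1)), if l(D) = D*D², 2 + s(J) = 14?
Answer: 1881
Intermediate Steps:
s(J) = 12 (s(J) = -2 + 14 = 12)
l(D) = D³
3609 - l(s(2*1)) = 3609 - 1*12³ = 3609 - 1*1728 = 3609 - 1728 = 1881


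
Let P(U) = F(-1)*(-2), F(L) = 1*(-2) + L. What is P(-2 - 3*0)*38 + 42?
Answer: 270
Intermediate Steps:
F(L) = -2 + L
P(U) = 6 (P(U) = (-2 - 1)*(-2) = -3*(-2) = 6)
P(-2 - 3*0)*38 + 42 = 6*38 + 42 = 228 + 42 = 270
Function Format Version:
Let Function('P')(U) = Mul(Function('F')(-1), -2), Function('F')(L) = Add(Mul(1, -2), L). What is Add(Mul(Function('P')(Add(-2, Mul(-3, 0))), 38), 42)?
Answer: 270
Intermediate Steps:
Function('F')(L) = Add(-2, L)
Function('P')(U) = 6 (Function('P')(U) = Mul(Add(-2, -1), -2) = Mul(-3, -2) = 6)
Add(Mul(Function('P')(Add(-2, Mul(-3, 0))), 38), 42) = Add(Mul(6, 38), 42) = Add(228, 42) = 270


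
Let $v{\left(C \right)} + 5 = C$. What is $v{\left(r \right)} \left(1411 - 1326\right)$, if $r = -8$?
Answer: $-1105$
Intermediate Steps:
$v{\left(C \right)} = -5 + C$
$v{\left(r \right)} \left(1411 - 1326\right) = \left(-5 - 8\right) \left(1411 - 1326\right) = \left(-13\right) 85 = -1105$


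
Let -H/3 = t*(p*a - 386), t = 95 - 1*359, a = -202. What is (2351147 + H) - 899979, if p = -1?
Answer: 1305440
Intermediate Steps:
t = -264 (t = 95 - 359 = -264)
H = -145728 (H = -(-792)*(-1*(-202) - 386) = -(-792)*(202 - 386) = -(-792)*(-184) = -3*48576 = -145728)
(2351147 + H) - 899979 = (2351147 - 145728) - 899979 = 2205419 - 899979 = 1305440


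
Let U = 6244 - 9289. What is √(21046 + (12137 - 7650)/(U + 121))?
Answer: 3*√4997929603/1462 ≈ 145.07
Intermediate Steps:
U = -3045
√(21046 + (12137 - 7650)/(U + 121)) = √(21046 + (12137 - 7650)/(-3045 + 121)) = √(21046 + 4487/(-2924)) = √(21046 + 4487*(-1/2924)) = √(21046 - 4487/2924) = √(61534017/2924) = 3*√4997929603/1462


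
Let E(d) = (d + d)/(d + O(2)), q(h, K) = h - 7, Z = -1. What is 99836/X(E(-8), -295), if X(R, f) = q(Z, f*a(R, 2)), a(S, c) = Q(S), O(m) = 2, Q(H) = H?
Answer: -24959/2 ≈ -12480.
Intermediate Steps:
a(S, c) = S
q(h, K) = -7 + h
E(d) = 2*d/(2 + d) (E(d) = (d + d)/(d + 2) = (2*d)/(2 + d) = 2*d/(2 + d))
X(R, f) = -8 (X(R, f) = -7 - 1 = -8)
99836/X(E(-8), -295) = 99836/(-8) = 99836*(-⅛) = -24959/2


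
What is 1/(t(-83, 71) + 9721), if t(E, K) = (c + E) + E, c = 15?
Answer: 1/9570 ≈ 0.00010449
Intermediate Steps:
t(E, K) = 15 + 2*E (t(E, K) = (15 + E) + E = 15 + 2*E)
1/(t(-83, 71) + 9721) = 1/((15 + 2*(-83)) + 9721) = 1/((15 - 166) + 9721) = 1/(-151 + 9721) = 1/9570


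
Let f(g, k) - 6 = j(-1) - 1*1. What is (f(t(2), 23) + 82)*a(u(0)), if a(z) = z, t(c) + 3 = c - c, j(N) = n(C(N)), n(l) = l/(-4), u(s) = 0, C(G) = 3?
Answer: 0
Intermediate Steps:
n(l) = -l/4 (n(l) = l*(-¼) = -l/4)
j(N) = -¾ (j(N) = -¼*3 = -¾)
t(c) = -3 (t(c) = -3 + (c - c) = -3 + 0 = -3)
f(g, k) = 17/4 (f(g, k) = 6 + (-¾ - 1*1) = 6 + (-¾ - 1) = 6 - 7/4 = 17/4)
(f(t(2), 23) + 82)*a(u(0)) = (17/4 + 82)*0 = (345/4)*0 = 0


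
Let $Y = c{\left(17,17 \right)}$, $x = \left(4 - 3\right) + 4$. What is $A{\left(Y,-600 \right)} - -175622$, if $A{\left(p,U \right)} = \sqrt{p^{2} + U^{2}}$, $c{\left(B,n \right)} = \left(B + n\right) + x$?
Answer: $175622 + 3 \sqrt{40169} \approx 1.7622 \cdot 10^{5}$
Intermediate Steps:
$x = 5$ ($x = 1 + 4 = 5$)
$c{\left(B,n \right)} = 5 + B + n$ ($c{\left(B,n \right)} = \left(B + n\right) + 5 = 5 + B + n$)
$Y = 39$ ($Y = 5 + 17 + 17 = 39$)
$A{\left(p,U \right)} = \sqrt{U^{2} + p^{2}}$
$A{\left(Y,-600 \right)} - -175622 = \sqrt{\left(-600\right)^{2} + 39^{2}} - -175622 = \sqrt{360000 + 1521} + 175622 = \sqrt{361521} + 175622 = 3 \sqrt{40169} + 175622 = 175622 + 3 \sqrt{40169}$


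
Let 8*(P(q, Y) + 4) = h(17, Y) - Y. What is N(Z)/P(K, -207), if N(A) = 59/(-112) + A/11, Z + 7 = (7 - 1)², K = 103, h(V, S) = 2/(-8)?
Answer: 5198/53823 ≈ 0.096576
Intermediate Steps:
h(V, S) = -¼ (h(V, S) = 2*(-⅛) = -¼)
Z = 29 (Z = -7 + (7 - 1)² = -7 + 6² = -7 + 36 = 29)
P(q, Y) = -129/32 - Y/8 (P(q, Y) = -4 + (-¼ - Y)/8 = -4 + (-1/32 - Y/8) = -129/32 - Y/8)
N(A) = -59/112 + A/11 (N(A) = 59*(-1/112) + A*(1/11) = -59/112 + A/11)
N(Z)/P(K, -207) = (-59/112 + (1/11)*29)/(-129/32 - ⅛*(-207)) = (-59/112 + 29/11)/(-129/32 + 207/8) = 2599/(1232*(699/32)) = (2599/1232)*(32/699) = 5198/53823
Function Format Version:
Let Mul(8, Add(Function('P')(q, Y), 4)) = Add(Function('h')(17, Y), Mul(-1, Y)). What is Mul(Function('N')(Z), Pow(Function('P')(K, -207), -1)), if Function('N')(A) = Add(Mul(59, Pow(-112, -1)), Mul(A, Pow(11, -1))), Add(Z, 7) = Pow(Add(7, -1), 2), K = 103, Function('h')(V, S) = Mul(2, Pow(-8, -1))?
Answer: Rational(5198, 53823) ≈ 0.096576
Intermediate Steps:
Function('h')(V, S) = Rational(-1, 4) (Function('h')(V, S) = Mul(2, Rational(-1, 8)) = Rational(-1, 4))
Z = 29 (Z = Add(-7, Pow(Add(7, -1), 2)) = Add(-7, Pow(6, 2)) = Add(-7, 36) = 29)
Function('P')(q, Y) = Add(Rational(-129, 32), Mul(Rational(-1, 8), Y)) (Function('P')(q, Y) = Add(-4, Mul(Rational(1, 8), Add(Rational(-1, 4), Mul(-1, Y)))) = Add(-4, Add(Rational(-1, 32), Mul(Rational(-1, 8), Y))) = Add(Rational(-129, 32), Mul(Rational(-1, 8), Y)))
Function('N')(A) = Add(Rational(-59, 112), Mul(Rational(1, 11), A)) (Function('N')(A) = Add(Mul(59, Rational(-1, 112)), Mul(A, Rational(1, 11))) = Add(Rational(-59, 112), Mul(Rational(1, 11), A)))
Mul(Function('N')(Z), Pow(Function('P')(K, -207), -1)) = Mul(Add(Rational(-59, 112), Mul(Rational(1, 11), 29)), Pow(Add(Rational(-129, 32), Mul(Rational(-1, 8), -207)), -1)) = Mul(Add(Rational(-59, 112), Rational(29, 11)), Pow(Add(Rational(-129, 32), Rational(207, 8)), -1)) = Mul(Rational(2599, 1232), Pow(Rational(699, 32), -1)) = Mul(Rational(2599, 1232), Rational(32, 699)) = Rational(5198, 53823)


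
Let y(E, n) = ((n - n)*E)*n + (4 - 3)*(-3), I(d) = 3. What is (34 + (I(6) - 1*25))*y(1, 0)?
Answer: -36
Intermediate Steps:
y(E, n) = -3 (y(E, n) = (0*E)*n + 1*(-3) = 0*n - 3 = 0 - 3 = -3)
(34 + (I(6) - 1*25))*y(1, 0) = (34 + (3 - 1*25))*(-3) = (34 + (3 - 25))*(-3) = (34 - 22)*(-3) = 12*(-3) = -36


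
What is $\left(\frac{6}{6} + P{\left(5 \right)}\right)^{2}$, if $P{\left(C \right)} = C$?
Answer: $36$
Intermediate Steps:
$\left(\frac{6}{6} + P{\left(5 \right)}\right)^{2} = \left(\frac{6}{6} + 5\right)^{2} = \left(6 \cdot \frac{1}{6} + 5\right)^{2} = \left(1 + 5\right)^{2} = 6^{2} = 36$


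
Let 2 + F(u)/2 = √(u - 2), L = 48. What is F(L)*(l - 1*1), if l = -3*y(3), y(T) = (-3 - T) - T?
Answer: -104 + 52*√46 ≈ 248.68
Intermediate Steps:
F(u) = -4 + 2*√(-2 + u) (F(u) = -4 + 2*√(u - 2) = -4 + 2*√(-2 + u))
y(T) = -3 - 2*T
l = 27 (l = -3*(-3 - 2*3) = -3*(-3 - 6) = -3*(-9) = 27)
F(L)*(l - 1*1) = (-4 + 2*√(-2 + 48))*(27 - 1*1) = (-4 + 2*√46)*(27 - 1) = (-4 + 2*√46)*26 = -104 + 52*√46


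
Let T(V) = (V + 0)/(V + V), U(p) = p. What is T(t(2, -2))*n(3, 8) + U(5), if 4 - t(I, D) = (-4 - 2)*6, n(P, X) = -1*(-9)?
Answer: 19/2 ≈ 9.5000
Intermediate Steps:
n(P, X) = 9
t(I, D) = 40 (t(I, D) = 4 - (-4 - 2)*6 = 4 - (-6)*6 = 4 - 1*(-36) = 4 + 36 = 40)
T(V) = 1/2 (T(V) = V/((2*V)) = V*(1/(2*V)) = 1/2)
T(t(2, -2))*n(3, 8) + U(5) = (1/2)*9 + 5 = 9/2 + 5 = 19/2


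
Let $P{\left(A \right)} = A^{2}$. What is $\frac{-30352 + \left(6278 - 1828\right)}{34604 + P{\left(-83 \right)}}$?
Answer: $- \frac{8634}{13831} \approx -0.62425$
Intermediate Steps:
$\frac{-30352 + \left(6278 - 1828\right)}{34604 + P{\left(-83 \right)}} = \frac{-30352 + \left(6278 - 1828\right)}{34604 + \left(-83\right)^{2}} = \frac{-30352 + 4450}{34604 + 6889} = - \frac{25902}{41493} = \left(-25902\right) \frac{1}{41493} = - \frac{8634}{13831}$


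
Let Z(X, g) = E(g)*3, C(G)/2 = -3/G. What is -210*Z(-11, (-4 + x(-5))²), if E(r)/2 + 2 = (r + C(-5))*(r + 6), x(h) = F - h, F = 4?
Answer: -1020852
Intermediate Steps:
C(G) = -6/G (C(G) = 2*(-3/G) = -6/G)
x(h) = 4 - h
E(r) = -4 + 2*(6 + r)*(6/5 + r) (E(r) = -4 + 2*((r - 6/(-5))*(r + 6)) = -4 + 2*((r - 6*(-⅕))*(6 + r)) = -4 + 2*((r + 6/5)*(6 + r)) = -4 + 2*((6/5 + r)*(6 + r)) = -4 + 2*((6 + r)*(6/5 + r)) = -4 + 2*(6 + r)*(6/5 + r))
Z(X, g) = 156/5 + 6*g² + 216*g/5 (Z(X, g) = (52/5 + 2*g² + 72*g/5)*3 = 156/5 + 6*g² + 216*g/5)
-210*Z(-11, (-4 + x(-5))²) = -210*(156/5 + 6*((-4 + (4 - 1*(-5)))²)² + 216*(-4 + (4 - 1*(-5)))²/5) = -210*(156/5 + 6*((-4 + (4 + 5))²)² + 216*(-4 + (4 + 5))²/5) = -210*(156/5 + 6*((-4 + 9)²)² + 216*(-4 + 9)²/5) = -210*(156/5 + 6*(5²)² + (216/5)*5²) = -210*(156/5 + 6*25² + (216/5)*25) = -210*(156/5 + 6*625 + 1080) = -210*(156/5 + 3750 + 1080) = -210*24306/5 = -1020852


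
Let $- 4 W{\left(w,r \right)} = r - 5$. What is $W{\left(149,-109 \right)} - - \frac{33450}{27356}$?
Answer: $\frac{203274}{6839} \approx 29.723$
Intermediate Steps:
$W{\left(w,r \right)} = \frac{5}{4} - \frac{r}{4}$ ($W{\left(w,r \right)} = - \frac{r - 5}{4} = - \frac{-5 + r}{4} = \frac{5}{4} - \frac{r}{4}$)
$W{\left(149,-109 \right)} - - \frac{33450}{27356} = \left(\frac{5}{4} - - \frac{109}{4}\right) - - \frac{33450}{27356} = \left(\frac{5}{4} + \frac{109}{4}\right) - \left(-33450\right) \frac{1}{27356} = \frac{57}{2} - - \frac{16725}{13678} = \frac{57}{2} + \frac{16725}{13678} = \frac{203274}{6839}$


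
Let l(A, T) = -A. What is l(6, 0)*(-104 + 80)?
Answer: 144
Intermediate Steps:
l(6, 0)*(-104 + 80) = (-1*6)*(-104 + 80) = -6*(-24) = 144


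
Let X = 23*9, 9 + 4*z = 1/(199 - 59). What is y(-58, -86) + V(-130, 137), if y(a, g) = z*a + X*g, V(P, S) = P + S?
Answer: -4946089/280 ≈ -17665.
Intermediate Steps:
z = -1259/560 (z = -9/4 + 1/(4*(199 - 59)) = -9/4 + (¼)/140 = -9/4 + (¼)*(1/140) = -9/4 + 1/560 = -1259/560 ≈ -2.2482)
X = 207
y(a, g) = 207*g - 1259*a/560 (y(a, g) = -1259*a/560 + 207*g = 207*g - 1259*a/560)
y(-58, -86) + V(-130, 137) = (207*(-86) - 1259/560*(-58)) + (-130 + 137) = (-17802 + 36511/280) + 7 = -4948049/280 + 7 = -4946089/280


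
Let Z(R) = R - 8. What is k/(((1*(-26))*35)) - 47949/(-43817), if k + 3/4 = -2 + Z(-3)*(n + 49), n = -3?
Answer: 52740391/31898776 ≈ 1.6534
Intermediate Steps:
Z(R) = -8 + R
k = -2035/4 (k = -3/4 + (-2 + (-8 - 3)*(-3 + 49)) = -3/4 + (-2 - 11*46) = -3/4 + (-2 - 506) = -3/4 - 508 = -2035/4 ≈ -508.75)
k/(((1*(-26))*35)) - 47949/(-43817) = -2035/(4*((1*(-26))*35)) - 47949/(-43817) = -2035/(4*((-26*35))) - 47949*(-1/43817) = -2035/4/(-910) + 47949/43817 = -2035/4*(-1/910) + 47949/43817 = 407/728 + 47949/43817 = 52740391/31898776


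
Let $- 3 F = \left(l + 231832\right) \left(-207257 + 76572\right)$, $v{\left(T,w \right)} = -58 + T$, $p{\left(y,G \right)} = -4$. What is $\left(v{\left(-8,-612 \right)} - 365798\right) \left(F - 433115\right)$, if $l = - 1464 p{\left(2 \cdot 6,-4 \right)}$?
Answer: $- \frac{11364085948066840}{3} \approx -3.788 \cdot 10^{15}$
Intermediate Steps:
$l = 5856$ ($l = \left(-1464\right) \left(-4\right) = 5856$)
$F = \frac{31062256280}{3}$ ($F = - \frac{\left(5856 + 231832\right) \left(-207257 + 76572\right)}{3} = - \frac{237688 \left(-130685\right)}{3} = \left(- \frac{1}{3}\right) \left(-31062256280\right) = \frac{31062256280}{3} \approx 1.0354 \cdot 10^{10}$)
$\left(v{\left(-8,-612 \right)} - 365798\right) \left(F - 433115\right) = \left(\left(-58 - 8\right) - 365798\right) \left(\frac{31062256280}{3} - 433115\right) = \left(-66 - 365798\right) \frac{31060956935}{3} = \left(-365864\right) \frac{31060956935}{3} = - \frac{11364085948066840}{3}$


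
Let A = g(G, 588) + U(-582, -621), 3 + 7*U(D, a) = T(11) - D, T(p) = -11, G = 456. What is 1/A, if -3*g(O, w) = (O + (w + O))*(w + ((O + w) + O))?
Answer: -7/7307432 ≈ -9.5793e-7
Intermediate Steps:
U(D, a) = -2 - D/7 (U(D, a) = -3/7 + (-11 - D)/7 = -3/7 + (-11/7 - D/7) = -2 - D/7)
g(O, w) = -(w + 2*O)*(2*O + 2*w)/3 (g(O, w) = -(O + (w + O))*(w + ((O + w) + O))/3 = -(O + (O + w))*(w + (w + 2*O))/3 = -(w + 2*O)*(2*O + 2*w)/3)
A = -7307432/7 (A = (-4/3*456² - ⅔*588² - 2*456*588) + (-2 - ⅐*(-582)) = (-4/3*207936 - ⅔*345744 - 536256) + (-2 + 582/7) = (-277248 - 230496 - 536256) + 568/7 = -1044000 + 568/7 = -7307432/7 ≈ -1.0439e+6)
1/A = 1/(-7307432/7) = -7/7307432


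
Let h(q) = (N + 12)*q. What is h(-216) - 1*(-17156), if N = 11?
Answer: 12188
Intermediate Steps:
h(q) = 23*q (h(q) = (11 + 12)*q = 23*q)
h(-216) - 1*(-17156) = 23*(-216) - 1*(-17156) = -4968 + 17156 = 12188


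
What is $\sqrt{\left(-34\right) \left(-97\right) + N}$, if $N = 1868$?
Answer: $3 \sqrt{574} \approx 71.875$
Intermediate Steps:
$\sqrt{\left(-34\right) \left(-97\right) + N} = \sqrt{\left(-34\right) \left(-97\right) + 1868} = \sqrt{3298 + 1868} = \sqrt{5166} = 3 \sqrt{574}$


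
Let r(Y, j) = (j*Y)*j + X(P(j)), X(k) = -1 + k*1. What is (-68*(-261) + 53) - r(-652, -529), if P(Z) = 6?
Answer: 182474128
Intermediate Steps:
X(k) = -1 + k
r(Y, j) = 5 + Y*j**2 (r(Y, j) = (j*Y)*j + (-1 + 6) = (Y*j)*j + 5 = Y*j**2 + 5 = 5 + Y*j**2)
(-68*(-261) + 53) - r(-652, -529) = (-68*(-261) + 53) - (5 - 652*(-529)**2) = (17748 + 53) - (5 - 652*279841) = 17801 - (5 - 182456332) = 17801 - 1*(-182456327) = 17801 + 182456327 = 182474128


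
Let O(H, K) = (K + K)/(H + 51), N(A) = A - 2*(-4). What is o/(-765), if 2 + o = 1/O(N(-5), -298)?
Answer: 623/227970 ≈ 0.0027328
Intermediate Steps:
N(A) = 8 + A (N(A) = A + 8 = 8 + A)
O(H, K) = 2*K/(51 + H) (O(H, K) = (2*K)/(51 + H) = 2*K/(51 + H))
o = -623/298 (o = -2 + 1/(2*(-298)/(51 + (8 - 5))) = -2 + 1/(2*(-298)/(51 + 3)) = -2 + 1/(2*(-298)/54) = -2 + 1/(2*(-298)*(1/54)) = -2 + 1/(-298/27) = -2 - 27/298 = -623/298 ≈ -2.0906)
o/(-765) = -623/298/(-765) = -623/298*(-1/765) = 623/227970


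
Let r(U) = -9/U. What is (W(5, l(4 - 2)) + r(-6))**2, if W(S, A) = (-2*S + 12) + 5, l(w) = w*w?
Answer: 289/4 ≈ 72.250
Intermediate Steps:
l(w) = w**2
W(S, A) = 17 - 2*S (W(S, A) = (12 - 2*S) + 5 = 17 - 2*S)
(W(5, l(4 - 2)) + r(-6))**2 = ((17 - 2*5) - 9/(-6))**2 = ((17 - 10) - 9*(-1/6))**2 = (7 + 3/2)**2 = (17/2)**2 = 289/4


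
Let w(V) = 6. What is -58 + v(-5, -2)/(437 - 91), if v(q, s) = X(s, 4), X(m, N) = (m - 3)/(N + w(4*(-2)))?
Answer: -40137/692 ≈ -58.001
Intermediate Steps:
X(m, N) = (-3 + m)/(6 + N) (X(m, N) = (m - 3)/(N + 6) = (-3 + m)/(6 + N))
v(q, s) = -3/10 + s/10 (v(q, s) = (-3 + s)/(6 + 4) = (-3 + s)/10 = -3/10 + s/10)
-58 + v(-5, -2)/(437 - 91) = -58 + (-3/10 + (⅒)*(-2))/(437 - 91) = -58 + (-3/10 - ⅕)/346 = -58 - ½*1/346 = -58 - 1/692 = -40137/692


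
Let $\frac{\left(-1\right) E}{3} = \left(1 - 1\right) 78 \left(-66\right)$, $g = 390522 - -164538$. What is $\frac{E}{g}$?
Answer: $0$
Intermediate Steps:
$g = 555060$ ($g = 390522 + 164538 = 555060$)
$E = 0$ ($E = - 3 \left(1 - 1\right) 78 \left(-66\right) = - 3 \cdot 0 \cdot 78 \left(-66\right) = - 3 \cdot 0 \left(-66\right) = \left(-3\right) 0 = 0$)
$\frac{E}{g} = \frac{0}{555060} = 0 \cdot \frac{1}{555060} = 0$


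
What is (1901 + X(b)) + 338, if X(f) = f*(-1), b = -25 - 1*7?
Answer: 2271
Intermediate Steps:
b = -32 (b = -25 - 7 = -32)
X(f) = -f
(1901 + X(b)) + 338 = (1901 - 1*(-32)) + 338 = (1901 + 32) + 338 = 1933 + 338 = 2271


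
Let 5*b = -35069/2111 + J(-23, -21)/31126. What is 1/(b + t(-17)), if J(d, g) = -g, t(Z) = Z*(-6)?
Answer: 328534930/32419049497 ≈ 0.010134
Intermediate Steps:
t(Z) = -6*Z
b = -1091513363/328534930 (b = (-35069/2111 - 1*(-21)/31126)/5 = (-35069*1/2111 + 21*(1/31126))/5 = (-35069/2111 + 21/31126)/5 = (1/5)*(-1091513363/65706986) = -1091513363/328534930 ≈ -3.3224)
1/(b + t(-17)) = 1/(-1091513363/328534930 - 6*(-17)) = 1/(-1091513363/328534930 + 102) = 1/(32419049497/328534930) = 328534930/32419049497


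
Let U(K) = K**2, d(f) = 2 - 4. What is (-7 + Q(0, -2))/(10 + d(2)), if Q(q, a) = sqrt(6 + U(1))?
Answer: -7/8 + sqrt(7)/8 ≈ -0.54428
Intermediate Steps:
d(f) = -2
Q(q, a) = sqrt(7) (Q(q, a) = sqrt(6 + 1**2) = sqrt(6 + 1) = sqrt(7))
(-7 + Q(0, -2))/(10 + d(2)) = (-7 + sqrt(7))/(10 - 2) = (-7 + sqrt(7))/8 = -7/8 + sqrt(7)/8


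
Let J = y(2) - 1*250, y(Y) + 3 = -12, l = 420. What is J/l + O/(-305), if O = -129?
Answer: -5329/25620 ≈ -0.20800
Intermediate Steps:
y(Y) = -15 (y(Y) = -3 - 12 = -15)
J = -265 (J = -15 - 1*250 = -15 - 250 = -265)
J/l + O/(-305) = -265/420 - 129/(-305) = -265*1/420 - 129*(-1/305) = -53/84 + 129/305 = -5329/25620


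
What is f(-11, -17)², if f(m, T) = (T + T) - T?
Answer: 289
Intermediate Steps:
f(m, T) = T (f(m, T) = 2*T - T = T)
f(-11, -17)² = (-17)² = 289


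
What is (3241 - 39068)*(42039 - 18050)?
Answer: -859453903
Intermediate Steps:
(3241 - 39068)*(42039 - 18050) = -35827*23989 = -859453903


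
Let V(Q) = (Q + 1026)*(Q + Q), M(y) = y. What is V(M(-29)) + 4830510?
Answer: 4772684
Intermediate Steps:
V(Q) = 2*Q*(1026 + Q) (V(Q) = (1026 + Q)*(2*Q) = 2*Q*(1026 + Q))
V(M(-29)) + 4830510 = 2*(-29)*(1026 - 29) + 4830510 = 2*(-29)*997 + 4830510 = -57826 + 4830510 = 4772684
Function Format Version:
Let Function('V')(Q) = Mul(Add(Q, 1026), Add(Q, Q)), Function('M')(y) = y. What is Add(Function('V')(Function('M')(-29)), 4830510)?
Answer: 4772684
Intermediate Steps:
Function('V')(Q) = Mul(2, Q, Add(1026, Q)) (Function('V')(Q) = Mul(Add(1026, Q), Mul(2, Q)) = Mul(2, Q, Add(1026, Q)))
Add(Function('V')(Function('M')(-29)), 4830510) = Add(Mul(2, -29, Add(1026, -29)), 4830510) = Add(Mul(2, -29, 997), 4830510) = Add(-57826, 4830510) = 4772684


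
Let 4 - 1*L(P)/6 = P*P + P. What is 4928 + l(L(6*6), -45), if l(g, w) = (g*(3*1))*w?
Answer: 1080608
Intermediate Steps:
L(P) = 24 - 6*P - 6*P² (L(P) = 24 - 6*(P*P + P) = 24 - 6*(P² + P) = 24 - 6*(P + P²) = 24 + (-6*P - 6*P²) = 24 - 6*P - 6*P²)
l(g, w) = 3*g*w (l(g, w) = (g*3)*w = (3*g)*w = 3*g*w)
4928 + l(L(6*6), -45) = 4928 + 3*(24 - 36*6 - 6*(6*6)²)*(-45) = 4928 + 3*(24 - 6*36 - 6*36²)*(-45) = 4928 + 3*(24 - 216 - 6*1296)*(-45) = 4928 + 3*(24 - 216 - 7776)*(-45) = 4928 + 3*(-7968)*(-45) = 4928 + 1075680 = 1080608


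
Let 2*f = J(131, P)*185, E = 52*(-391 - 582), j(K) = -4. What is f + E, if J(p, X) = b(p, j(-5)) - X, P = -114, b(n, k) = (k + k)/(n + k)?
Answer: -5087217/127 ≈ -40057.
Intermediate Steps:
b(n, k) = 2*k/(k + n) (b(n, k) = (2*k)/(k + n) = 2*k/(k + n))
J(p, X) = -X - 8/(-4 + p) (J(p, X) = 2*(-4)/(-4 + p) - X = -8/(-4 + p) - X = -X - 8/(-4 + p))
E = -50596 (E = 52*(-973) = -50596)
f = 1338475/127 (f = (((-8 - 1*(-114)*(-4 + 131))/(-4 + 131))*185)/2 = (((-8 - 1*(-114)*127)/127)*185)/2 = (((-8 + 14478)/127)*185)/2 = (((1/127)*14470)*185)/2 = ((14470/127)*185)/2 = (½)*(2676950/127) = 1338475/127 ≈ 10539.)
f + E = 1338475/127 - 50596 = -5087217/127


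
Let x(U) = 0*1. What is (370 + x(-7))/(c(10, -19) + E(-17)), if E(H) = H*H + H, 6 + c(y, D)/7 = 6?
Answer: 185/136 ≈ 1.3603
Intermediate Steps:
x(U) = 0
c(y, D) = 0 (c(y, D) = -42 + 7*6 = -42 + 42 = 0)
E(H) = H + H**2 (E(H) = H**2 + H = H + H**2)
(370 + x(-7))/(c(10, -19) + E(-17)) = (370 + 0)/(0 - 17*(1 - 17)) = 370/(0 - 17*(-16)) = 370/(0 + 272) = 370/272 = 370*(1/272) = 185/136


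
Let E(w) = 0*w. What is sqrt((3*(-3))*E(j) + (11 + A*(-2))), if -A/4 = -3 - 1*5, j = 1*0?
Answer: I*sqrt(53) ≈ 7.2801*I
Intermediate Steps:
j = 0
E(w) = 0
A = 32 (A = -4*(-3 - 1*5) = -4*(-3 - 5) = -4*(-8) = 32)
sqrt((3*(-3))*E(j) + (11 + A*(-2))) = sqrt((3*(-3))*0 + (11 + 32*(-2))) = sqrt(-9*0 + (11 - 64)) = sqrt(0 - 53) = sqrt(-53) = I*sqrt(53)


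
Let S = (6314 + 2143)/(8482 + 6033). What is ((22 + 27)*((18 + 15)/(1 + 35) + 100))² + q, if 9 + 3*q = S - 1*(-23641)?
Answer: 51125477401291/2090160 ≈ 2.4460e+7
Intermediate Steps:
S = 8457/14515 ≈ 0.58264
q = 343026937/43545 (q = -3 + (8457/14515 - 1*(-23641))/3 = -3 + (8457/14515 + 23641)/3 = -3 + (⅓)*(343157572/14515) = -3 + 343157572/43545 = 343026937/43545 ≈ 7877.5)
((22 + 27)*((18 + 15)/(1 + 35) + 100))² + q = ((22 + 27)*((18 + 15)/(1 + 35) + 100))² + 343026937/43545 = (49*(33/36 + 100))² + 343026937/43545 = (49*(33*(1/36) + 100))² + 343026937/43545 = (49*(11/12 + 100))² + 343026937/43545 = (49*(1211/12))² + 343026937/43545 = (59339/12)² + 343026937/43545 = 3521116921/144 + 343026937/43545 = 51125477401291/2090160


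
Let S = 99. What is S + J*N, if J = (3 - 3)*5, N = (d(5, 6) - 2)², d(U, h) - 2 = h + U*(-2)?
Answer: 99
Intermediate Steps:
d(U, h) = 2 + h - 2*U (d(U, h) = 2 + (h + U*(-2)) = 2 + (h - 2*U) = 2 + h - 2*U)
N = 16 (N = ((2 + 6 - 2*5) - 2)² = ((2 + 6 - 10) - 2)² = (-2 - 2)² = (-4)² = 16)
J = 0 (J = 0*5 = 0)
S + J*N = 99 + 0*16 = 99 + 0 = 99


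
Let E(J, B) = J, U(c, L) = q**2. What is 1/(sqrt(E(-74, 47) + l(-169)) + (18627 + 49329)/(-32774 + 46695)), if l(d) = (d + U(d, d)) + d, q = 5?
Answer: 315338492/26538796401 - 193794241*I*sqrt(43)/26538796401 ≈ 0.011882 - 0.047884*I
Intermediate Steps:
U(c, L) = 25 (U(c, L) = 5**2 = 25)
l(d) = 25 + 2*d (l(d) = (d + 25) + d = (25 + d) + d = 25 + 2*d)
1/(sqrt(E(-74, 47) + l(-169)) + (18627 + 49329)/(-32774 + 46695)) = 1/(sqrt(-74 + (25 + 2*(-169))) + (18627 + 49329)/(-32774 + 46695)) = 1/(sqrt(-74 + (25 - 338)) + 67956/13921) = 1/(sqrt(-74 - 313) + 67956*(1/13921)) = 1/(sqrt(-387) + 67956/13921) = 1/(3*I*sqrt(43) + 67956/13921) = 1/(67956/13921 + 3*I*sqrt(43))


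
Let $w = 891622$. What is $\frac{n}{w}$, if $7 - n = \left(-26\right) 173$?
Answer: $\frac{4505}{891622} \approx 0.0050526$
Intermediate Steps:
$n = 4505$ ($n = 7 - \left(-26\right) 173 = 7 - -4498 = 7 + 4498 = 4505$)
$\frac{n}{w} = \frac{4505}{891622}$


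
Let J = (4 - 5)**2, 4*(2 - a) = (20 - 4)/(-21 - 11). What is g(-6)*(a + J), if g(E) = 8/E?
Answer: -25/6 ≈ -4.1667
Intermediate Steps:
a = 17/8 (a = 2 - (20 - 4)/(4*(-21 - 11)) = 2 - 4/(-32) = 2 - 4*(-1)/32 = 2 - 1/4*(-1/2) = 2 + 1/8 = 17/8 ≈ 2.1250)
J = 1 (J = (-1)**2 = 1)
g(-6)*(a + J) = (8/(-6))*(17/8 + 1) = (8*(-1/6))*(25/8) = -4/3*25/8 = -25/6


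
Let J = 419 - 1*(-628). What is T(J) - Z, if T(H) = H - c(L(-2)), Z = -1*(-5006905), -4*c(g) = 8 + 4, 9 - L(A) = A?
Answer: -5005855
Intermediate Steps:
L(A) = 9 - A
c(g) = -3 (c(g) = -(8 + 4)/4 = -1/4*12 = -3)
J = 1047 (J = 419 + 628 = 1047)
Z = 5006905
T(H) = 3 + H (T(H) = H - 1*(-3) = H + 3 = 3 + H)
T(J) - Z = (3 + 1047) - 1*5006905 = 1050 - 5006905 = -5005855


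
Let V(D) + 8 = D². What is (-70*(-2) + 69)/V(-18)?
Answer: 209/316 ≈ 0.66139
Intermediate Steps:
V(D) = -8 + D²
(-70*(-2) + 69)/V(-18) = (-70*(-2) + 69)/(-8 + (-18)²) = (140 + 69)/(-8 + 324) = 209/316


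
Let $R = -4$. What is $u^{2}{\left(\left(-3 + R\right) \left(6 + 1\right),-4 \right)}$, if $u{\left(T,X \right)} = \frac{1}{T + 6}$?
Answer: $\frac{1}{1849} \approx 0.00054083$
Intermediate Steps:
$u{\left(T,X \right)} = \frac{1}{6 + T}$
$u^{2}{\left(\left(-3 + R\right) \left(6 + 1\right),-4 \right)} = \left(\frac{1}{6 + \left(-3 - 4\right) \left(6 + 1\right)}\right)^{2} = \left(\frac{1}{6 - 49}\right)^{2} = \left(\frac{1}{-43}\right)^{2} = \left(- \frac{1}{43}\right)^{2} = \frac{1}{1849}$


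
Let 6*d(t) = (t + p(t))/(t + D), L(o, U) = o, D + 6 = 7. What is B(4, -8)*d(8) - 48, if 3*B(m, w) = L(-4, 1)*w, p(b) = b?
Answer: -3632/81 ≈ -44.839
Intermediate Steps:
D = 1 (D = -6 + 7 = 1)
d(t) = t/(3*(1 + t)) (d(t) = ((t + t)/(t + 1))/6 = ((2*t)/(1 + t))/6 = (2*t/(1 + t))/6 = t/(3*(1 + t)))
B(m, w) = -4*w/3 (B(m, w) = (-4*w)/3 = -4*w/3)
B(4, -8)*d(8) - 48 = (-4/3*(-8))*((⅓)*8/(1 + 8)) - 48 = 32*((⅓)*8/9)/3 - 48 = 32*((⅓)*8*(⅑))/3 - 48 = (32/3)*(8/27) - 48 = 256/81 - 48 = -3632/81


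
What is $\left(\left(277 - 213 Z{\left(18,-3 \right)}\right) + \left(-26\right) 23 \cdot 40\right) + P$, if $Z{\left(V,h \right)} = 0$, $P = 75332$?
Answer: $51689$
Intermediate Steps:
$\left(\left(277 - 213 Z{\left(18,-3 \right)}\right) + \left(-26\right) 23 \cdot 40\right) + P = \left(\left(277 - 0\right) + \left(-26\right) 23 \cdot 40\right) + 75332 = \left(\left(277 + 0\right) - 23920\right) + 75332 = \left(277 - 23920\right) + 75332 = -23643 + 75332 = 51689$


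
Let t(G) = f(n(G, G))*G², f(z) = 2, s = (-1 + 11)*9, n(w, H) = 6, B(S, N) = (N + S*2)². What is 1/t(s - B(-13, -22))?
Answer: 1/9803592 ≈ 1.0200e-7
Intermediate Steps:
B(S, N) = (N + 2*S)²
s = 90 (s = 10*9 = 90)
t(G) = 2*G²
1/t(s - B(-13, -22)) = 1/(2*(90 - (-22 + 2*(-13))²)²) = 1/(2*(90 - (-22 - 26)²)²) = 1/(2*(90 - 1*(-48)²)²) = 1/(2*(90 - 1*2304)²) = 1/(2*(90 - 2304)²) = 1/(2*(-2214)²) = 1/(2*4901796) = 1/9803592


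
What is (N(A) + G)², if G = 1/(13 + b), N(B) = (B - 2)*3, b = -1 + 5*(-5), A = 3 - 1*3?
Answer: 6241/169 ≈ 36.929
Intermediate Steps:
A = 0 (A = 3 - 3 = 0)
b = -26 (b = -1 - 25 = -26)
N(B) = -6 + 3*B (N(B) = (-2 + B)*3 = -6 + 3*B)
G = -1/13 (G = 1/(13 - 26) = 1/(-13) = -1/13 ≈ -0.076923)
(N(A) + G)² = ((-6 + 3*0) - 1/13)² = ((-6 + 0) - 1/13)² = (-6 - 1/13)² = (-79/13)² = 6241/169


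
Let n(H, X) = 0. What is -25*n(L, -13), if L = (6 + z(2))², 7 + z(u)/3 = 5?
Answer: 0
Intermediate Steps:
z(u) = -6 (z(u) = -21 + 3*5 = -21 + 15 = -6)
L = 0 (L = (6 - 6)² = 0² = 0)
-25*n(L, -13) = -25*0 = 0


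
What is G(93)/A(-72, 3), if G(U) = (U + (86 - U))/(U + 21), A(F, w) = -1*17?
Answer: -43/969 ≈ -0.044376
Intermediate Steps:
A(F, w) = -17
G(U) = 86/(21 + U)
G(93)/A(-72, 3) = (86/(21 + 93))/(-17) = (86/114)*(-1/17) = (86*(1/114))*(-1/17) = (43/57)*(-1/17) = -43/969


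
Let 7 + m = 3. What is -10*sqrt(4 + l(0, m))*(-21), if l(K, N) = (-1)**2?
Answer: 210*sqrt(5) ≈ 469.57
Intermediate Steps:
m = -4 (m = -7 + 3 = -4)
l(K, N) = 1
-10*sqrt(4 + l(0, m))*(-21) = -10*sqrt(4 + 1)*(-21) = -10*sqrt(5)*(-21) = 210*sqrt(5)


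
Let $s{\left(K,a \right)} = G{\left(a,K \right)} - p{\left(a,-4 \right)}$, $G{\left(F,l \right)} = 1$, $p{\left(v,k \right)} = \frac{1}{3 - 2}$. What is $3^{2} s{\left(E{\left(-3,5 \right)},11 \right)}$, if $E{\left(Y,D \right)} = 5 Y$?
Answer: $0$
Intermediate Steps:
$p{\left(v,k \right)} = 1$ ($p{\left(v,k \right)} = 1^{-1} = 1$)
$s{\left(K,a \right)} = 0$ ($s{\left(K,a \right)} = 1 - 1 = 0$)
$3^{2} s{\left(E{\left(-3,5 \right)},11 \right)} = 3^{2} \cdot 0 = 9 \cdot 0 = 0$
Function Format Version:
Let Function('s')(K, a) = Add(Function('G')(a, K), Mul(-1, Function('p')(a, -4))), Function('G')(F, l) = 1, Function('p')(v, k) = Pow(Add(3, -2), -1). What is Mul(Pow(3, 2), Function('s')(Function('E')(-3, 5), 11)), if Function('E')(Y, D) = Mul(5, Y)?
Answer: 0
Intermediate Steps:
Function('p')(v, k) = 1 (Function('p')(v, k) = Pow(1, -1) = 1)
Function('s')(K, a) = 0 (Function('s')(K, a) = Add(1, Mul(-1, 1)) = Add(1, -1) = 0)
Mul(Pow(3, 2), Function('s')(Function('E')(-3, 5), 11)) = Mul(Pow(3, 2), 0) = Mul(9, 0) = 0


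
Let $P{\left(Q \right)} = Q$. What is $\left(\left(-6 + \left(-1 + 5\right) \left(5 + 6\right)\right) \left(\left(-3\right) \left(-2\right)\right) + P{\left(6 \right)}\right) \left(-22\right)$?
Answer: $-5148$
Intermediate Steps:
$\left(\left(-6 + \left(-1 + 5\right) \left(5 + 6\right)\right) \left(\left(-3\right) \left(-2\right)\right) + P{\left(6 \right)}\right) \left(-22\right) = \left(\left(-6 + \left(-1 + 5\right) \left(5 + 6\right)\right) \left(\left(-3\right) \left(-2\right)\right) + 6\right) \left(-22\right) = \left(\left(-6 + 4 \cdot 11\right) 6 + 6\right) \left(-22\right) = \left(\left(-6 + 44\right) 6 + 6\right) \left(-22\right) = \left(38 \cdot 6 + 6\right) \left(-22\right) = \left(228 + 6\right) \left(-22\right) = 234 \left(-22\right) = -5148$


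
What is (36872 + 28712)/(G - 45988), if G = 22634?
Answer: -32792/11677 ≈ -2.8083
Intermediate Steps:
(36872 + 28712)/(G - 45988) = (36872 + 28712)/(22634 - 45988) = 65584/(-23354) = 65584*(-1/23354) = -32792/11677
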